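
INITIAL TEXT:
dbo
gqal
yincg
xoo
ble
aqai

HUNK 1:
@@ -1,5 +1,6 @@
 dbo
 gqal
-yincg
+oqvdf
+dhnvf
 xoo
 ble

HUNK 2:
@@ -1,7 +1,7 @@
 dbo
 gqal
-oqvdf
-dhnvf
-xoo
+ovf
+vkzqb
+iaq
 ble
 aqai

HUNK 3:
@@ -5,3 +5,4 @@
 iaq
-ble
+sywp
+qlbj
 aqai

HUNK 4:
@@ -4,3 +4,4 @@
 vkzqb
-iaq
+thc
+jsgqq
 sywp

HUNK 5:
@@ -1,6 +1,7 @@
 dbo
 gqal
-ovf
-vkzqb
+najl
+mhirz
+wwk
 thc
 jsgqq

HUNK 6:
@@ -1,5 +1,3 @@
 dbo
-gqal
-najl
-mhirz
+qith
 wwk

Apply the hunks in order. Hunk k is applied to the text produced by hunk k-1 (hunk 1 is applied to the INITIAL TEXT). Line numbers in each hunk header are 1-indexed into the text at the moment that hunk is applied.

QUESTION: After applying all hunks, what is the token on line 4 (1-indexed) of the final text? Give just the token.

Answer: thc

Derivation:
Hunk 1: at line 1 remove [yincg] add [oqvdf,dhnvf] -> 7 lines: dbo gqal oqvdf dhnvf xoo ble aqai
Hunk 2: at line 1 remove [oqvdf,dhnvf,xoo] add [ovf,vkzqb,iaq] -> 7 lines: dbo gqal ovf vkzqb iaq ble aqai
Hunk 3: at line 5 remove [ble] add [sywp,qlbj] -> 8 lines: dbo gqal ovf vkzqb iaq sywp qlbj aqai
Hunk 4: at line 4 remove [iaq] add [thc,jsgqq] -> 9 lines: dbo gqal ovf vkzqb thc jsgqq sywp qlbj aqai
Hunk 5: at line 1 remove [ovf,vkzqb] add [najl,mhirz,wwk] -> 10 lines: dbo gqal najl mhirz wwk thc jsgqq sywp qlbj aqai
Hunk 6: at line 1 remove [gqal,najl,mhirz] add [qith] -> 8 lines: dbo qith wwk thc jsgqq sywp qlbj aqai
Final line 4: thc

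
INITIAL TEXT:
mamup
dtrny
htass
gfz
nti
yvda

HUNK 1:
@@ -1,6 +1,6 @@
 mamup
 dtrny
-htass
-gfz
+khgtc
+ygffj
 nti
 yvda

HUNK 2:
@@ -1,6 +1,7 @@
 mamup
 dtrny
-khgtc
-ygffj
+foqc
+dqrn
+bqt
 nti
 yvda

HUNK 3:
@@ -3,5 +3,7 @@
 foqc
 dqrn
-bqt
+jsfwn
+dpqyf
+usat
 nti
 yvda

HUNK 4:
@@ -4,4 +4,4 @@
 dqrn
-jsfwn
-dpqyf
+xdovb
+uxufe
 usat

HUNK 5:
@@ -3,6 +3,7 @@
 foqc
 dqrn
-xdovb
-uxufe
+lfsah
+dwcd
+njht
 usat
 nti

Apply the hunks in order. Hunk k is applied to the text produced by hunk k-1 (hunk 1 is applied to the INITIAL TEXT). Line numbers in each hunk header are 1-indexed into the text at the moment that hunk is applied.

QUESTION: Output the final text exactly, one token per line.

Hunk 1: at line 1 remove [htass,gfz] add [khgtc,ygffj] -> 6 lines: mamup dtrny khgtc ygffj nti yvda
Hunk 2: at line 1 remove [khgtc,ygffj] add [foqc,dqrn,bqt] -> 7 lines: mamup dtrny foqc dqrn bqt nti yvda
Hunk 3: at line 3 remove [bqt] add [jsfwn,dpqyf,usat] -> 9 lines: mamup dtrny foqc dqrn jsfwn dpqyf usat nti yvda
Hunk 4: at line 4 remove [jsfwn,dpqyf] add [xdovb,uxufe] -> 9 lines: mamup dtrny foqc dqrn xdovb uxufe usat nti yvda
Hunk 5: at line 3 remove [xdovb,uxufe] add [lfsah,dwcd,njht] -> 10 lines: mamup dtrny foqc dqrn lfsah dwcd njht usat nti yvda

Answer: mamup
dtrny
foqc
dqrn
lfsah
dwcd
njht
usat
nti
yvda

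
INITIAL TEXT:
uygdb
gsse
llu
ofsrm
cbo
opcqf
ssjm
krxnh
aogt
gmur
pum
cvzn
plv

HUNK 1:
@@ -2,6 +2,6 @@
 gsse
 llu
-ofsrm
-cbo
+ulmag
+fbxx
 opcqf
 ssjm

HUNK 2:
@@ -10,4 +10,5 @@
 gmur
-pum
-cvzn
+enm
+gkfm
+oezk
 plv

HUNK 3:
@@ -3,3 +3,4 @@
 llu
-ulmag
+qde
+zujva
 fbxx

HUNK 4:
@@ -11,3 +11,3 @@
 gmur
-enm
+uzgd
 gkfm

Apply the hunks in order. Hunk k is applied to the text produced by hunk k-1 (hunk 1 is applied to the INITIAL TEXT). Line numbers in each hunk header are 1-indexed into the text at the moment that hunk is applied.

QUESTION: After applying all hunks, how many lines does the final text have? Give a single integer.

Answer: 15

Derivation:
Hunk 1: at line 2 remove [ofsrm,cbo] add [ulmag,fbxx] -> 13 lines: uygdb gsse llu ulmag fbxx opcqf ssjm krxnh aogt gmur pum cvzn plv
Hunk 2: at line 10 remove [pum,cvzn] add [enm,gkfm,oezk] -> 14 lines: uygdb gsse llu ulmag fbxx opcqf ssjm krxnh aogt gmur enm gkfm oezk plv
Hunk 3: at line 3 remove [ulmag] add [qde,zujva] -> 15 lines: uygdb gsse llu qde zujva fbxx opcqf ssjm krxnh aogt gmur enm gkfm oezk plv
Hunk 4: at line 11 remove [enm] add [uzgd] -> 15 lines: uygdb gsse llu qde zujva fbxx opcqf ssjm krxnh aogt gmur uzgd gkfm oezk plv
Final line count: 15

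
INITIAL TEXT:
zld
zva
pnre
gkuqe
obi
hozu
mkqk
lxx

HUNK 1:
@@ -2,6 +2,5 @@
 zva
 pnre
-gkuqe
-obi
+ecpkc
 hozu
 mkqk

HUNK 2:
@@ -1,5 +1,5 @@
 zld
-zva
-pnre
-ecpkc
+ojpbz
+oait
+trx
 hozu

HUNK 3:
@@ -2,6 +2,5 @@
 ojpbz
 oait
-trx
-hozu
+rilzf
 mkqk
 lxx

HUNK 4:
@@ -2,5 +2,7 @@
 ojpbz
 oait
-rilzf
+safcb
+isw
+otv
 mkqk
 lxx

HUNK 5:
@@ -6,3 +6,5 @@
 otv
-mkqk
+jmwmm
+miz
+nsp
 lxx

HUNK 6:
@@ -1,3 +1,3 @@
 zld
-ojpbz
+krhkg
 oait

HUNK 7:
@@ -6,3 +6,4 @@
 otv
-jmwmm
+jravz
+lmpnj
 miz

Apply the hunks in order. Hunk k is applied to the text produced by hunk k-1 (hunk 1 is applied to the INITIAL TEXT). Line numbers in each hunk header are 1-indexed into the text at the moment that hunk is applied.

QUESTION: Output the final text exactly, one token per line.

Hunk 1: at line 2 remove [gkuqe,obi] add [ecpkc] -> 7 lines: zld zva pnre ecpkc hozu mkqk lxx
Hunk 2: at line 1 remove [zva,pnre,ecpkc] add [ojpbz,oait,trx] -> 7 lines: zld ojpbz oait trx hozu mkqk lxx
Hunk 3: at line 2 remove [trx,hozu] add [rilzf] -> 6 lines: zld ojpbz oait rilzf mkqk lxx
Hunk 4: at line 2 remove [rilzf] add [safcb,isw,otv] -> 8 lines: zld ojpbz oait safcb isw otv mkqk lxx
Hunk 5: at line 6 remove [mkqk] add [jmwmm,miz,nsp] -> 10 lines: zld ojpbz oait safcb isw otv jmwmm miz nsp lxx
Hunk 6: at line 1 remove [ojpbz] add [krhkg] -> 10 lines: zld krhkg oait safcb isw otv jmwmm miz nsp lxx
Hunk 7: at line 6 remove [jmwmm] add [jravz,lmpnj] -> 11 lines: zld krhkg oait safcb isw otv jravz lmpnj miz nsp lxx

Answer: zld
krhkg
oait
safcb
isw
otv
jravz
lmpnj
miz
nsp
lxx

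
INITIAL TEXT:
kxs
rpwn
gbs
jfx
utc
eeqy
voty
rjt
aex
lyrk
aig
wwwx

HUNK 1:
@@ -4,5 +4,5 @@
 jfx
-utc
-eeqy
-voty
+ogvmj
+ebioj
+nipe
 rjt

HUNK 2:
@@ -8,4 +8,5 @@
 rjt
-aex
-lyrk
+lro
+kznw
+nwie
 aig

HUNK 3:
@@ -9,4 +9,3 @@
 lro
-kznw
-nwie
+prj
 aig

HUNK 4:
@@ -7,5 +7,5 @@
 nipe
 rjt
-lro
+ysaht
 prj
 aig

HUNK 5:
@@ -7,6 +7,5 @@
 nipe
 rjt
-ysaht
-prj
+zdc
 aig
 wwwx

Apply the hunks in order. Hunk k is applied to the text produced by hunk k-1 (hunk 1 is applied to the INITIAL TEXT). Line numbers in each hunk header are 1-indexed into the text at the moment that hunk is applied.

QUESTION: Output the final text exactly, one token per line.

Hunk 1: at line 4 remove [utc,eeqy,voty] add [ogvmj,ebioj,nipe] -> 12 lines: kxs rpwn gbs jfx ogvmj ebioj nipe rjt aex lyrk aig wwwx
Hunk 2: at line 8 remove [aex,lyrk] add [lro,kznw,nwie] -> 13 lines: kxs rpwn gbs jfx ogvmj ebioj nipe rjt lro kznw nwie aig wwwx
Hunk 3: at line 9 remove [kznw,nwie] add [prj] -> 12 lines: kxs rpwn gbs jfx ogvmj ebioj nipe rjt lro prj aig wwwx
Hunk 4: at line 7 remove [lro] add [ysaht] -> 12 lines: kxs rpwn gbs jfx ogvmj ebioj nipe rjt ysaht prj aig wwwx
Hunk 5: at line 7 remove [ysaht,prj] add [zdc] -> 11 lines: kxs rpwn gbs jfx ogvmj ebioj nipe rjt zdc aig wwwx

Answer: kxs
rpwn
gbs
jfx
ogvmj
ebioj
nipe
rjt
zdc
aig
wwwx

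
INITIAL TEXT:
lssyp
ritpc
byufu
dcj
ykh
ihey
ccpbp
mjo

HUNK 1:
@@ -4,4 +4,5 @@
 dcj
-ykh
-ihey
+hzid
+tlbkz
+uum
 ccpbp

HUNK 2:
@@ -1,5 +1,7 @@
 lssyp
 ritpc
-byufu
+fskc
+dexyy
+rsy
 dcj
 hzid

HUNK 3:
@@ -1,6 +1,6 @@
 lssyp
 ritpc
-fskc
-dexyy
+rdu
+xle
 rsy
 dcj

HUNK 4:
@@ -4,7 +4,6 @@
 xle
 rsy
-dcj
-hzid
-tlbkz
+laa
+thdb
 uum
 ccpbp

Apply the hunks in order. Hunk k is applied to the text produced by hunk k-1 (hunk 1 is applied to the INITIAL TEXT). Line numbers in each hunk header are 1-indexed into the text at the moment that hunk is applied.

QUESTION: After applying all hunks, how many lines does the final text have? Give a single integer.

Answer: 10

Derivation:
Hunk 1: at line 4 remove [ykh,ihey] add [hzid,tlbkz,uum] -> 9 lines: lssyp ritpc byufu dcj hzid tlbkz uum ccpbp mjo
Hunk 2: at line 1 remove [byufu] add [fskc,dexyy,rsy] -> 11 lines: lssyp ritpc fskc dexyy rsy dcj hzid tlbkz uum ccpbp mjo
Hunk 3: at line 1 remove [fskc,dexyy] add [rdu,xle] -> 11 lines: lssyp ritpc rdu xle rsy dcj hzid tlbkz uum ccpbp mjo
Hunk 4: at line 4 remove [dcj,hzid,tlbkz] add [laa,thdb] -> 10 lines: lssyp ritpc rdu xle rsy laa thdb uum ccpbp mjo
Final line count: 10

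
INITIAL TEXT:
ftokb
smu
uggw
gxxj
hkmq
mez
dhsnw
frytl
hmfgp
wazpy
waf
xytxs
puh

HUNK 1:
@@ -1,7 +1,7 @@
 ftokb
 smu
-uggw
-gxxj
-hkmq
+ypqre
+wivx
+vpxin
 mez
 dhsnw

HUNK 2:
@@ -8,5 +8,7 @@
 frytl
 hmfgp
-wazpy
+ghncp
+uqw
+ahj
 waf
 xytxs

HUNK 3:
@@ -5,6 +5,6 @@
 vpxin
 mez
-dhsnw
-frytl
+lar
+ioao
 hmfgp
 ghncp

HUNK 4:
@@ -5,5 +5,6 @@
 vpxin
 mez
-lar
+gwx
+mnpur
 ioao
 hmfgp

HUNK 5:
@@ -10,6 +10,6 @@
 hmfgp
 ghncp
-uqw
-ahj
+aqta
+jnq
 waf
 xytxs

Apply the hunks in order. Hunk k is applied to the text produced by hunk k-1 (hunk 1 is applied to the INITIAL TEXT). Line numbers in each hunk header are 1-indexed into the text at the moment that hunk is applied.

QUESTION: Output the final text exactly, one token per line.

Hunk 1: at line 1 remove [uggw,gxxj,hkmq] add [ypqre,wivx,vpxin] -> 13 lines: ftokb smu ypqre wivx vpxin mez dhsnw frytl hmfgp wazpy waf xytxs puh
Hunk 2: at line 8 remove [wazpy] add [ghncp,uqw,ahj] -> 15 lines: ftokb smu ypqre wivx vpxin mez dhsnw frytl hmfgp ghncp uqw ahj waf xytxs puh
Hunk 3: at line 5 remove [dhsnw,frytl] add [lar,ioao] -> 15 lines: ftokb smu ypqre wivx vpxin mez lar ioao hmfgp ghncp uqw ahj waf xytxs puh
Hunk 4: at line 5 remove [lar] add [gwx,mnpur] -> 16 lines: ftokb smu ypqre wivx vpxin mez gwx mnpur ioao hmfgp ghncp uqw ahj waf xytxs puh
Hunk 5: at line 10 remove [uqw,ahj] add [aqta,jnq] -> 16 lines: ftokb smu ypqre wivx vpxin mez gwx mnpur ioao hmfgp ghncp aqta jnq waf xytxs puh

Answer: ftokb
smu
ypqre
wivx
vpxin
mez
gwx
mnpur
ioao
hmfgp
ghncp
aqta
jnq
waf
xytxs
puh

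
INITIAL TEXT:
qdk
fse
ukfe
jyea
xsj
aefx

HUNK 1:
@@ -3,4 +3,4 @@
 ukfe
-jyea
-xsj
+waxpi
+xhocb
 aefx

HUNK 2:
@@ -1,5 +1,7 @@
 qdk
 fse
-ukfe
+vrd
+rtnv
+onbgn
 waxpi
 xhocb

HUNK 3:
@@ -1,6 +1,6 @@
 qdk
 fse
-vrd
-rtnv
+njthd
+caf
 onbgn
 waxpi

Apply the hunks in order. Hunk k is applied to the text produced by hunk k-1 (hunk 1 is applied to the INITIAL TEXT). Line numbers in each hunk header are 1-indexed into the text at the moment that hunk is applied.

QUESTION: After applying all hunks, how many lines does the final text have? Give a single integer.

Answer: 8

Derivation:
Hunk 1: at line 3 remove [jyea,xsj] add [waxpi,xhocb] -> 6 lines: qdk fse ukfe waxpi xhocb aefx
Hunk 2: at line 1 remove [ukfe] add [vrd,rtnv,onbgn] -> 8 lines: qdk fse vrd rtnv onbgn waxpi xhocb aefx
Hunk 3: at line 1 remove [vrd,rtnv] add [njthd,caf] -> 8 lines: qdk fse njthd caf onbgn waxpi xhocb aefx
Final line count: 8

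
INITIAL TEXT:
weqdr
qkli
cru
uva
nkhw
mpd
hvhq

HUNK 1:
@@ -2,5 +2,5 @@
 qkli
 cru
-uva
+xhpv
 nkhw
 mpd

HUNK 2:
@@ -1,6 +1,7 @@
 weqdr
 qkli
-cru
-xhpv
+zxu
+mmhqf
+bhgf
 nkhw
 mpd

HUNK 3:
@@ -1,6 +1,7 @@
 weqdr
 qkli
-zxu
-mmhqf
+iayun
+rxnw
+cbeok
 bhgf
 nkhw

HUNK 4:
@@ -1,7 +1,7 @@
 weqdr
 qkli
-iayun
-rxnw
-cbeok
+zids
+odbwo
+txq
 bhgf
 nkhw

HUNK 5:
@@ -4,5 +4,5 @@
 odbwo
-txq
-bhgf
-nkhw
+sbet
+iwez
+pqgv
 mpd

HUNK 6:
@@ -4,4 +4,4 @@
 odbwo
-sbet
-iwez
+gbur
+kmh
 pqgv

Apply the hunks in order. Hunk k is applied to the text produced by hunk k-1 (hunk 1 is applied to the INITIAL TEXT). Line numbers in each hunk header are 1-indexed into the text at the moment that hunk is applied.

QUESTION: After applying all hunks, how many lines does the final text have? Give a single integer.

Hunk 1: at line 2 remove [uva] add [xhpv] -> 7 lines: weqdr qkli cru xhpv nkhw mpd hvhq
Hunk 2: at line 1 remove [cru,xhpv] add [zxu,mmhqf,bhgf] -> 8 lines: weqdr qkli zxu mmhqf bhgf nkhw mpd hvhq
Hunk 3: at line 1 remove [zxu,mmhqf] add [iayun,rxnw,cbeok] -> 9 lines: weqdr qkli iayun rxnw cbeok bhgf nkhw mpd hvhq
Hunk 4: at line 1 remove [iayun,rxnw,cbeok] add [zids,odbwo,txq] -> 9 lines: weqdr qkli zids odbwo txq bhgf nkhw mpd hvhq
Hunk 5: at line 4 remove [txq,bhgf,nkhw] add [sbet,iwez,pqgv] -> 9 lines: weqdr qkli zids odbwo sbet iwez pqgv mpd hvhq
Hunk 6: at line 4 remove [sbet,iwez] add [gbur,kmh] -> 9 lines: weqdr qkli zids odbwo gbur kmh pqgv mpd hvhq
Final line count: 9

Answer: 9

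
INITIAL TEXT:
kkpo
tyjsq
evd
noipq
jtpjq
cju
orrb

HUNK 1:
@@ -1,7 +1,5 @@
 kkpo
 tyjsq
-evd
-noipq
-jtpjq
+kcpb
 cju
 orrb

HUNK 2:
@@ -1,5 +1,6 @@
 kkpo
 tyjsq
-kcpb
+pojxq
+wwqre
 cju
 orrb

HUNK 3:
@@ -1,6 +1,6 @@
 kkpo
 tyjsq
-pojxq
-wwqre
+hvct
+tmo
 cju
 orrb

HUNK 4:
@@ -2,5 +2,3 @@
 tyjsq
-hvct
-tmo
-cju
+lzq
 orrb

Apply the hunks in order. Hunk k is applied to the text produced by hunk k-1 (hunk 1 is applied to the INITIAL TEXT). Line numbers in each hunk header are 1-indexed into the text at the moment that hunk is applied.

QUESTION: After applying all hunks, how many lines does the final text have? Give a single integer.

Answer: 4

Derivation:
Hunk 1: at line 1 remove [evd,noipq,jtpjq] add [kcpb] -> 5 lines: kkpo tyjsq kcpb cju orrb
Hunk 2: at line 1 remove [kcpb] add [pojxq,wwqre] -> 6 lines: kkpo tyjsq pojxq wwqre cju orrb
Hunk 3: at line 1 remove [pojxq,wwqre] add [hvct,tmo] -> 6 lines: kkpo tyjsq hvct tmo cju orrb
Hunk 4: at line 2 remove [hvct,tmo,cju] add [lzq] -> 4 lines: kkpo tyjsq lzq orrb
Final line count: 4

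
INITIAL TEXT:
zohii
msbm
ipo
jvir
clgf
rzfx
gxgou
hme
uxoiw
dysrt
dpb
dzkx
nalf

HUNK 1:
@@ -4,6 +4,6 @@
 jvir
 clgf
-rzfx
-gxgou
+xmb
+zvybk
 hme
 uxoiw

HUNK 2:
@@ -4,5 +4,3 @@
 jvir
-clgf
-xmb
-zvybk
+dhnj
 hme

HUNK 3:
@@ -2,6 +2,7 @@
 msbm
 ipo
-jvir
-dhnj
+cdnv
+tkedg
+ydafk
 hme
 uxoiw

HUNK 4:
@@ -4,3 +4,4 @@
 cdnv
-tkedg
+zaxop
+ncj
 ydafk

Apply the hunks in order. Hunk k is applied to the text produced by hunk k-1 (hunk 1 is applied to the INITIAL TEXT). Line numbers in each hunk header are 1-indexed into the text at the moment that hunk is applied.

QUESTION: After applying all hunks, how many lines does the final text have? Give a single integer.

Answer: 13

Derivation:
Hunk 1: at line 4 remove [rzfx,gxgou] add [xmb,zvybk] -> 13 lines: zohii msbm ipo jvir clgf xmb zvybk hme uxoiw dysrt dpb dzkx nalf
Hunk 2: at line 4 remove [clgf,xmb,zvybk] add [dhnj] -> 11 lines: zohii msbm ipo jvir dhnj hme uxoiw dysrt dpb dzkx nalf
Hunk 3: at line 2 remove [jvir,dhnj] add [cdnv,tkedg,ydafk] -> 12 lines: zohii msbm ipo cdnv tkedg ydafk hme uxoiw dysrt dpb dzkx nalf
Hunk 4: at line 4 remove [tkedg] add [zaxop,ncj] -> 13 lines: zohii msbm ipo cdnv zaxop ncj ydafk hme uxoiw dysrt dpb dzkx nalf
Final line count: 13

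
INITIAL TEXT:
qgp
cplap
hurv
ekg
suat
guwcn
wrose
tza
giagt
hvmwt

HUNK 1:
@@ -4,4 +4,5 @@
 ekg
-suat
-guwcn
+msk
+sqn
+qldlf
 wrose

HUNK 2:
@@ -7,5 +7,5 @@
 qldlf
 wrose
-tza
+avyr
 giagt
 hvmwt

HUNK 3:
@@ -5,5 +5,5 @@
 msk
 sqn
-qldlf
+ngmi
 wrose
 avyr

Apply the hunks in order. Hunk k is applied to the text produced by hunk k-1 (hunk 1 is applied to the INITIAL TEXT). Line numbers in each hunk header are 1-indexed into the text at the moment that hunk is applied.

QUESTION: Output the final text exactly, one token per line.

Hunk 1: at line 4 remove [suat,guwcn] add [msk,sqn,qldlf] -> 11 lines: qgp cplap hurv ekg msk sqn qldlf wrose tza giagt hvmwt
Hunk 2: at line 7 remove [tza] add [avyr] -> 11 lines: qgp cplap hurv ekg msk sqn qldlf wrose avyr giagt hvmwt
Hunk 3: at line 5 remove [qldlf] add [ngmi] -> 11 lines: qgp cplap hurv ekg msk sqn ngmi wrose avyr giagt hvmwt

Answer: qgp
cplap
hurv
ekg
msk
sqn
ngmi
wrose
avyr
giagt
hvmwt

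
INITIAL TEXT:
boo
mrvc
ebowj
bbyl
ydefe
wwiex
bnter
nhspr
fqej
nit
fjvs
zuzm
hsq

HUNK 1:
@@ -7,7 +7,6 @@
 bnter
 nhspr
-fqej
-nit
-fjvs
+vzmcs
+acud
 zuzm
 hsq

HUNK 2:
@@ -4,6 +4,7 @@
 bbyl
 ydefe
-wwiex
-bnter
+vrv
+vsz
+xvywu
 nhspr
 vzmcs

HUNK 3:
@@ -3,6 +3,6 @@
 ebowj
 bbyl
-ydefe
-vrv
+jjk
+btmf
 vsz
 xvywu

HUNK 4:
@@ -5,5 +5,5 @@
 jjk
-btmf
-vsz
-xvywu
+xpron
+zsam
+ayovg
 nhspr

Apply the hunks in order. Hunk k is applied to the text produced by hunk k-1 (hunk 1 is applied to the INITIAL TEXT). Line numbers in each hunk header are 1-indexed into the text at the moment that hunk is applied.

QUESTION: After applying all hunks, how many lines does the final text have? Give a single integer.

Answer: 13

Derivation:
Hunk 1: at line 7 remove [fqej,nit,fjvs] add [vzmcs,acud] -> 12 lines: boo mrvc ebowj bbyl ydefe wwiex bnter nhspr vzmcs acud zuzm hsq
Hunk 2: at line 4 remove [wwiex,bnter] add [vrv,vsz,xvywu] -> 13 lines: boo mrvc ebowj bbyl ydefe vrv vsz xvywu nhspr vzmcs acud zuzm hsq
Hunk 3: at line 3 remove [ydefe,vrv] add [jjk,btmf] -> 13 lines: boo mrvc ebowj bbyl jjk btmf vsz xvywu nhspr vzmcs acud zuzm hsq
Hunk 4: at line 5 remove [btmf,vsz,xvywu] add [xpron,zsam,ayovg] -> 13 lines: boo mrvc ebowj bbyl jjk xpron zsam ayovg nhspr vzmcs acud zuzm hsq
Final line count: 13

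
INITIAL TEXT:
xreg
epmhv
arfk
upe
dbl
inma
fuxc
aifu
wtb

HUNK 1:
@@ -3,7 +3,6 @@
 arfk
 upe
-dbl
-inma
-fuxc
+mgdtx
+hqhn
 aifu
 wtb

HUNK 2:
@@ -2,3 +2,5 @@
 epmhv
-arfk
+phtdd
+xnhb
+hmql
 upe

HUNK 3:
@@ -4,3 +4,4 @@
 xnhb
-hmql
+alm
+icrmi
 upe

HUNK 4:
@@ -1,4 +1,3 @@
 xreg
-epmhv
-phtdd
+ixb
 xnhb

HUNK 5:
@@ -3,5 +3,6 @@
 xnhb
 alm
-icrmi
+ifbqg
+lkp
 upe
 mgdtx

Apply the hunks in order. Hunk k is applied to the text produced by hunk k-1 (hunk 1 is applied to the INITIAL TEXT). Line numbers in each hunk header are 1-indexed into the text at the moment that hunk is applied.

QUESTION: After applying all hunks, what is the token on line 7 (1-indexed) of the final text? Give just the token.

Hunk 1: at line 3 remove [dbl,inma,fuxc] add [mgdtx,hqhn] -> 8 lines: xreg epmhv arfk upe mgdtx hqhn aifu wtb
Hunk 2: at line 2 remove [arfk] add [phtdd,xnhb,hmql] -> 10 lines: xreg epmhv phtdd xnhb hmql upe mgdtx hqhn aifu wtb
Hunk 3: at line 4 remove [hmql] add [alm,icrmi] -> 11 lines: xreg epmhv phtdd xnhb alm icrmi upe mgdtx hqhn aifu wtb
Hunk 4: at line 1 remove [epmhv,phtdd] add [ixb] -> 10 lines: xreg ixb xnhb alm icrmi upe mgdtx hqhn aifu wtb
Hunk 5: at line 3 remove [icrmi] add [ifbqg,lkp] -> 11 lines: xreg ixb xnhb alm ifbqg lkp upe mgdtx hqhn aifu wtb
Final line 7: upe

Answer: upe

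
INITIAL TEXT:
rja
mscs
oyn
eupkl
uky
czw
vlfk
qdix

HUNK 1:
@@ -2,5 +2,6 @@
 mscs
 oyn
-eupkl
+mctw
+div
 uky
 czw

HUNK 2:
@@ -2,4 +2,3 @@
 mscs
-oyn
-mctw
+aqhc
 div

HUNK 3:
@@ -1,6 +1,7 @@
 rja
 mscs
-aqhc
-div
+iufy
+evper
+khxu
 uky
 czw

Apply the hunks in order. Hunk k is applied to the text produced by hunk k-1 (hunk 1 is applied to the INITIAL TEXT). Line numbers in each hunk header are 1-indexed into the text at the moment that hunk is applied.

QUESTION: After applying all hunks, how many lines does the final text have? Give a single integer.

Answer: 9

Derivation:
Hunk 1: at line 2 remove [eupkl] add [mctw,div] -> 9 lines: rja mscs oyn mctw div uky czw vlfk qdix
Hunk 2: at line 2 remove [oyn,mctw] add [aqhc] -> 8 lines: rja mscs aqhc div uky czw vlfk qdix
Hunk 3: at line 1 remove [aqhc,div] add [iufy,evper,khxu] -> 9 lines: rja mscs iufy evper khxu uky czw vlfk qdix
Final line count: 9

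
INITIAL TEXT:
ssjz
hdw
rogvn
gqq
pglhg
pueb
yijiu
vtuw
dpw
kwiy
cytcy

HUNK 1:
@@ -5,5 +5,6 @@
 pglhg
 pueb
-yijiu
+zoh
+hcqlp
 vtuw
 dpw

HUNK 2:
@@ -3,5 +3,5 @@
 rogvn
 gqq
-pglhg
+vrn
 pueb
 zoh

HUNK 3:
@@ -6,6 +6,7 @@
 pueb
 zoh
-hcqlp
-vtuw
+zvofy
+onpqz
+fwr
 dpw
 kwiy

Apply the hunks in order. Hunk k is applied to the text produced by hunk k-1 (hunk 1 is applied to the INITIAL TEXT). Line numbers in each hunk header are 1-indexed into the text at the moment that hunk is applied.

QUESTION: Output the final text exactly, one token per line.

Answer: ssjz
hdw
rogvn
gqq
vrn
pueb
zoh
zvofy
onpqz
fwr
dpw
kwiy
cytcy

Derivation:
Hunk 1: at line 5 remove [yijiu] add [zoh,hcqlp] -> 12 lines: ssjz hdw rogvn gqq pglhg pueb zoh hcqlp vtuw dpw kwiy cytcy
Hunk 2: at line 3 remove [pglhg] add [vrn] -> 12 lines: ssjz hdw rogvn gqq vrn pueb zoh hcqlp vtuw dpw kwiy cytcy
Hunk 3: at line 6 remove [hcqlp,vtuw] add [zvofy,onpqz,fwr] -> 13 lines: ssjz hdw rogvn gqq vrn pueb zoh zvofy onpqz fwr dpw kwiy cytcy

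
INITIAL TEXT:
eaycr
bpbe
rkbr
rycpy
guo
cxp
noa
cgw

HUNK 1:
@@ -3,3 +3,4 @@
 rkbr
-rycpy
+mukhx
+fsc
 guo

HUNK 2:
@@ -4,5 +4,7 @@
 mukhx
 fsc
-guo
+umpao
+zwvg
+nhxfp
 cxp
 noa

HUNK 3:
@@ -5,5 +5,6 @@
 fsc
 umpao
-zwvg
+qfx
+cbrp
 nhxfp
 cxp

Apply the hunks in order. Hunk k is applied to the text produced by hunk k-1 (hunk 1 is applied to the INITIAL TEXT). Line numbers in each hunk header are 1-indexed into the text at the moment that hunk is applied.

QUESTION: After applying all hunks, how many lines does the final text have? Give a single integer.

Answer: 12

Derivation:
Hunk 1: at line 3 remove [rycpy] add [mukhx,fsc] -> 9 lines: eaycr bpbe rkbr mukhx fsc guo cxp noa cgw
Hunk 2: at line 4 remove [guo] add [umpao,zwvg,nhxfp] -> 11 lines: eaycr bpbe rkbr mukhx fsc umpao zwvg nhxfp cxp noa cgw
Hunk 3: at line 5 remove [zwvg] add [qfx,cbrp] -> 12 lines: eaycr bpbe rkbr mukhx fsc umpao qfx cbrp nhxfp cxp noa cgw
Final line count: 12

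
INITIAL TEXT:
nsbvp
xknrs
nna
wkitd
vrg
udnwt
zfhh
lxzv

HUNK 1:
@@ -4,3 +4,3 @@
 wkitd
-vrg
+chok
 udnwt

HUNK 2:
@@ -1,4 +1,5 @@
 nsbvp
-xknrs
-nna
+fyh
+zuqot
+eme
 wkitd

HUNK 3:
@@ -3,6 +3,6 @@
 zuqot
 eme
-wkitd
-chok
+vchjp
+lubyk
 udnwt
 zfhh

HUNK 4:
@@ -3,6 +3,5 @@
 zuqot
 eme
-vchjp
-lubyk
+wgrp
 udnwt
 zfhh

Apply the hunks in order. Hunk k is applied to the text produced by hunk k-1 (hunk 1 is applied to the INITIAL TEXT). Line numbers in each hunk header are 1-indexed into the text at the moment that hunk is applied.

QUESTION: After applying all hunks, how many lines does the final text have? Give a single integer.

Answer: 8

Derivation:
Hunk 1: at line 4 remove [vrg] add [chok] -> 8 lines: nsbvp xknrs nna wkitd chok udnwt zfhh lxzv
Hunk 2: at line 1 remove [xknrs,nna] add [fyh,zuqot,eme] -> 9 lines: nsbvp fyh zuqot eme wkitd chok udnwt zfhh lxzv
Hunk 3: at line 3 remove [wkitd,chok] add [vchjp,lubyk] -> 9 lines: nsbvp fyh zuqot eme vchjp lubyk udnwt zfhh lxzv
Hunk 4: at line 3 remove [vchjp,lubyk] add [wgrp] -> 8 lines: nsbvp fyh zuqot eme wgrp udnwt zfhh lxzv
Final line count: 8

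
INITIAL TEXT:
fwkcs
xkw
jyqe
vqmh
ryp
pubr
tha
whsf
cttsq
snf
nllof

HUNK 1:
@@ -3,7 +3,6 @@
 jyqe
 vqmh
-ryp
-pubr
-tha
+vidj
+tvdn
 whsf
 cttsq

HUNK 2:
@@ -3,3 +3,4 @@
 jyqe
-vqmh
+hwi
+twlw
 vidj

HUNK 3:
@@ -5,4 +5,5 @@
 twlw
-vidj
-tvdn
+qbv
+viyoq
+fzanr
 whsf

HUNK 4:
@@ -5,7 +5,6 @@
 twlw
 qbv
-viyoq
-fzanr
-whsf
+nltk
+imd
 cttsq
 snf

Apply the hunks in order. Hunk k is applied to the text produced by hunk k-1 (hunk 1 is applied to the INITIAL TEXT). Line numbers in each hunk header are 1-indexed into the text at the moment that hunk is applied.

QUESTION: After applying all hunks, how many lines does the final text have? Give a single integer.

Answer: 11

Derivation:
Hunk 1: at line 3 remove [ryp,pubr,tha] add [vidj,tvdn] -> 10 lines: fwkcs xkw jyqe vqmh vidj tvdn whsf cttsq snf nllof
Hunk 2: at line 3 remove [vqmh] add [hwi,twlw] -> 11 lines: fwkcs xkw jyqe hwi twlw vidj tvdn whsf cttsq snf nllof
Hunk 3: at line 5 remove [vidj,tvdn] add [qbv,viyoq,fzanr] -> 12 lines: fwkcs xkw jyqe hwi twlw qbv viyoq fzanr whsf cttsq snf nllof
Hunk 4: at line 5 remove [viyoq,fzanr,whsf] add [nltk,imd] -> 11 lines: fwkcs xkw jyqe hwi twlw qbv nltk imd cttsq snf nllof
Final line count: 11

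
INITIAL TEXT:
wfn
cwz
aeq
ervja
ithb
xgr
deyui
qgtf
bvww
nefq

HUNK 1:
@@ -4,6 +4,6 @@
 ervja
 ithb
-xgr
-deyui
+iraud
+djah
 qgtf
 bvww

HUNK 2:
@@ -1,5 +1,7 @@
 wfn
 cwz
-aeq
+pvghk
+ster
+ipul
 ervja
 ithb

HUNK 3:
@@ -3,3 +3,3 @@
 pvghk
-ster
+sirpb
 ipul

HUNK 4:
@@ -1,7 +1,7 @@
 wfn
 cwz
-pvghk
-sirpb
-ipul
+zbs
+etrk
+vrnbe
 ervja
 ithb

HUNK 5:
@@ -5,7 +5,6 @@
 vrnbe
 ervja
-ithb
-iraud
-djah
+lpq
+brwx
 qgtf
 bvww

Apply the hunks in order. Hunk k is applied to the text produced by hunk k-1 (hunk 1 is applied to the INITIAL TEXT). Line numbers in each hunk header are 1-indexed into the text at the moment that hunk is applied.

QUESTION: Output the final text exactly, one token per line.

Hunk 1: at line 4 remove [xgr,deyui] add [iraud,djah] -> 10 lines: wfn cwz aeq ervja ithb iraud djah qgtf bvww nefq
Hunk 2: at line 1 remove [aeq] add [pvghk,ster,ipul] -> 12 lines: wfn cwz pvghk ster ipul ervja ithb iraud djah qgtf bvww nefq
Hunk 3: at line 3 remove [ster] add [sirpb] -> 12 lines: wfn cwz pvghk sirpb ipul ervja ithb iraud djah qgtf bvww nefq
Hunk 4: at line 1 remove [pvghk,sirpb,ipul] add [zbs,etrk,vrnbe] -> 12 lines: wfn cwz zbs etrk vrnbe ervja ithb iraud djah qgtf bvww nefq
Hunk 5: at line 5 remove [ithb,iraud,djah] add [lpq,brwx] -> 11 lines: wfn cwz zbs etrk vrnbe ervja lpq brwx qgtf bvww nefq

Answer: wfn
cwz
zbs
etrk
vrnbe
ervja
lpq
brwx
qgtf
bvww
nefq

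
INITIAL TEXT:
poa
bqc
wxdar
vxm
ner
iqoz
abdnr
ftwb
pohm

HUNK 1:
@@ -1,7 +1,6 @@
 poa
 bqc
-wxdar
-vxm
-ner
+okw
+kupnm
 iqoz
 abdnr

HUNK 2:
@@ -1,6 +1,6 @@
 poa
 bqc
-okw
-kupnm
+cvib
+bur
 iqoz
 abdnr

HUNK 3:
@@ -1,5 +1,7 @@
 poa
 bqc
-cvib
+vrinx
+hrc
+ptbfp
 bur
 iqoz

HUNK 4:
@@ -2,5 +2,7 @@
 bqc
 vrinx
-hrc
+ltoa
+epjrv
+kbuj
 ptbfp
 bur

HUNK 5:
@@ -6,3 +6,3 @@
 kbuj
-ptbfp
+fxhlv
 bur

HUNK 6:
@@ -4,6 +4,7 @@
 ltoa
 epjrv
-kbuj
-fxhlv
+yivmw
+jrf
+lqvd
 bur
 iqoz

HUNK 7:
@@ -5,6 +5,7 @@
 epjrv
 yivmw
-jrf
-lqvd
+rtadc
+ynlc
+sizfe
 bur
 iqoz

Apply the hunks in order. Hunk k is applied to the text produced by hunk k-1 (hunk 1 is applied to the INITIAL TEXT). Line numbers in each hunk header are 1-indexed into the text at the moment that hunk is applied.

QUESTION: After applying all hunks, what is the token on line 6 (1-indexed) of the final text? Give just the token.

Answer: yivmw

Derivation:
Hunk 1: at line 1 remove [wxdar,vxm,ner] add [okw,kupnm] -> 8 lines: poa bqc okw kupnm iqoz abdnr ftwb pohm
Hunk 2: at line 1 remove [okw,kupnm] add [cvib,bur] -> 8 lines: poa bqc cvib bur iqoz abdnr ftwb pohm
Hunk 3: at line 1 remove [cvib] add [vrinx,hrc,ptbfp] -> 10 lines: poa bqc vrinx hrc ptbfp bur iqoz abdnr ftwb pohm
Hunk 4: at line 2 remove [hrc] add [ltoa,epjrv,kbuj] -> 12 lines: poa bqc vrinx ltoa epjrv kbuj ptbfp bur iqoz abdnr ftwb pohm
Hunk 5: at line 6 remove [ptbfp] add [fxhlv] -> 12 lines: poa bqc vrinx ltoa epjrv kbuj fxhlv bur iqoz abdnr ftwb pohm
Hunk 6: at line 4 remove [kbuj,fxhlv] add [yivmw,jrf,lqvd] -> 13 lines: poa bqc vrinx ltoa epjrv yivmw jrf lqvd bur iqoz abdnr ftwb pohm
Hunk 7: at line 5 remove [jrf,lqvd] add [rtadc,ynlc,sizfe] -> 14 lines: poa bqc vrinx ltoa epjrv yivmw rtadc ynlc sizfe bur iqoz abdnr ftwb pohm
Final line 6: yivmw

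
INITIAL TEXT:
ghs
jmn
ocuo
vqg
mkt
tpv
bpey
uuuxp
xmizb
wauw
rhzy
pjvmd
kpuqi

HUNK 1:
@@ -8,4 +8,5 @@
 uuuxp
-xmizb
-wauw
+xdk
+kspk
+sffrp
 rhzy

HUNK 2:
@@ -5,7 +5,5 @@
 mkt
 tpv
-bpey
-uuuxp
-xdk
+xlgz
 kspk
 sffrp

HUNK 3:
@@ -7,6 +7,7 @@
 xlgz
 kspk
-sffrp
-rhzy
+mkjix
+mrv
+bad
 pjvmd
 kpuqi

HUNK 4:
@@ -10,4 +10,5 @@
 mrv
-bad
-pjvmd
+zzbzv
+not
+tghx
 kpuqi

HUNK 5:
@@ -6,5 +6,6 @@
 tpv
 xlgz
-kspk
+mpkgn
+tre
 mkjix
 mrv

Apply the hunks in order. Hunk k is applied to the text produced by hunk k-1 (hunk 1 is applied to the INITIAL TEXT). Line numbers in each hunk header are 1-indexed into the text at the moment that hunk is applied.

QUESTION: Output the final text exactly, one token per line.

Hunk 1: at line 8 remove [xmizb,wauw] add [xdk,kspk,sffrp] -> 14 lines: ghs jmn ocuo vqg mkt tpv bpey uuuxp xdk kspk sffrp rhzy pjvmd kpuqi
Hunk 2: at line 5 remove [bpey,uuuxp,xdk] add [xlgz] -> 12 lines: ghs jmn ocuo vqg mkt tpv xlgz kspk sffrp rhzy pjvmd kpuqi
Hunk 3: at line 7 remove [sffrp,rhzy] add [mkjix,mrv,bad] -> 13 lines: ghs jmn ocuo vqg mkt tpv xlgz kspk mkjix mrv bad pjvmd kpuqi
Hunk 4: at line 10 remove [bad,pjvmd] add [zzbzv,not,tghx] -> 14 lines: ghs jmn ocuo vqg mkt tpv xlgz kspk mkjix mrv zzbzv not tghx kpuqi
Hunk 5: at line 6 remove [kspk] add [mpkgn,tre] -> 15 lines: ghs jmn ocuo vqg mkt tpv xlgz mpkgn tre mkjix mrv zzbzv not tghx kpuqi

Answer: ghs
jmn
ocuo
vqg
mkt
tpv
xlgz
mpkgn
tre
mkjix
mrv
zzbzv
not
tghx
kpuqi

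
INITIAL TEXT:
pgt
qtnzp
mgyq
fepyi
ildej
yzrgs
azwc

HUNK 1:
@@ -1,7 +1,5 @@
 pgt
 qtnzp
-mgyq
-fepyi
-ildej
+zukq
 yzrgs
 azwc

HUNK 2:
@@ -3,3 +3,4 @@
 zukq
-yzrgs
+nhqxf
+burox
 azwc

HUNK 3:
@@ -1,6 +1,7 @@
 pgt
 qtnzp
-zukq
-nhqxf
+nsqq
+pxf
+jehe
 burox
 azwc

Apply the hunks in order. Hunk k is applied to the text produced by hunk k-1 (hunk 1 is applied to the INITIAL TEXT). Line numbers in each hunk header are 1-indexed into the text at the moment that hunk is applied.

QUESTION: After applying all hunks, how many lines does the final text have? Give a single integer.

Answer: 7

Derivation:
Hunk 1: at line 1 remove [mgyq,fepyi,ildej] add [zukq] -> 5 lines: pgt qtnzp zukq yzrgs azwc
Hunk 2: at line 3 remove [yzrgs] add [nhqxf,burox] -> 6 lines: pgt qtnzp zukq nhqxf burox azwc
Hunk 3: at line 1 remove [zukq,nhqxf] add [nsqq,pxf,jehe] -> 7 lines: pgt qtnzp nsqq pxf jehe burox azwc
Final line count: 7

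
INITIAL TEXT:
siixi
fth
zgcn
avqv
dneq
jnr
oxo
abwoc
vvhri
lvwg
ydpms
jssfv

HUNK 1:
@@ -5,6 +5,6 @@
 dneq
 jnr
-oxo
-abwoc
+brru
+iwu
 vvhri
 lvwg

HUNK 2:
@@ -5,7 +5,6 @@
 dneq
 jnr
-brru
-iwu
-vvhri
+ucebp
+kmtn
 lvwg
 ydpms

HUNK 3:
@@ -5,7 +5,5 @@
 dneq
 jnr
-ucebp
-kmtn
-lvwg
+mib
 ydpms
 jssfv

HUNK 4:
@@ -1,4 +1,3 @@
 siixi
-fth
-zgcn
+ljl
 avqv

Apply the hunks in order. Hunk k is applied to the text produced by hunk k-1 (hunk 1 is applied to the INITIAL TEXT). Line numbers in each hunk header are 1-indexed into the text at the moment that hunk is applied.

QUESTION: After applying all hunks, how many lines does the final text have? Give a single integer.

Hunk 1: at line 5 remove [oxo,abwoc] add [brru,iwu] -> 12 lines: siixi fth zgcn avqv dneq jnr brru iwu vvhri lvwg ydpms jssfv
Hunk 2: at line 5 remove [brru,iwu,vvhri] add [ucebp,kmtn] -> 11 lines: siixi fth zgcn avqv dneq jnr ucebp kmtn lvwg ydpms jssfv
Hunk 3: at line 5 remove [ucebp,kmtn,lvwg] add [mib] -> 9 lines: siixi fth zgcn avqv dneq jnr mib ydpms jssfv
Hunk 4: at line 1 remove [fth,zgcn] add [ljl] -> 8 lines: siixi ljl avqv dneq jnr mib ydpms jssfv
Final line count: 8

Answer: 8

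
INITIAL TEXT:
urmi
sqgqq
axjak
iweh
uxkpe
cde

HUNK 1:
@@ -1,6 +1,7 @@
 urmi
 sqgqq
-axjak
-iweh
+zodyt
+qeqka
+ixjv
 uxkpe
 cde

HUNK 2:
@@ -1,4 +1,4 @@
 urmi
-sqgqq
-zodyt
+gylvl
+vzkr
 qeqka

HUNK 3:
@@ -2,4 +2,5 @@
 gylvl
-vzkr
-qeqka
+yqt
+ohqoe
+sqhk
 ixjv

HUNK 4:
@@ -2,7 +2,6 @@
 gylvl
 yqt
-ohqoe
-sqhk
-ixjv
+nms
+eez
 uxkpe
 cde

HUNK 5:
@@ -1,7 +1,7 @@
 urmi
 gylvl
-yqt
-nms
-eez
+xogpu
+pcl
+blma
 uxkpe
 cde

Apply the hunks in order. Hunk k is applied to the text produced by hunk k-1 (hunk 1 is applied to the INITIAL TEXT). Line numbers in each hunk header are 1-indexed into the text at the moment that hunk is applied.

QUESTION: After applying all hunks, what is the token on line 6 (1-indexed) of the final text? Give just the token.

Answer: uxkpe

Derivation:
Hunk 1: at line 1 remove [axjak,iweh] add [zodyt,qeqka,ixjv] -> 7 lines: urmi sqgqq zodyt qeqka ixjv uxkpe cde
Hunk 2: at line 1 remove [sqgqq,zodyt] add [gylvl,vzkr] -> 7 lines: urmi gylvl vzkr qeqka ixjv uxkpe cde
Hunk 3: at line 2 remove [vzkr,qeqka] add [yqt,ohqoe,sqhk] -> 8 lines: urmi gylvl yqt ohqoe sqhk ixjv uxkpe cde
Hunk 4: at line 2 remove [ohqoe,sqhk,ixjv] add [nms,eez] -> 7 lines: urmi gylvl yqt nms eez uxkpe cde
Hunk 5: at line 1 remove [yqt,nms,eez] add [xogpu,pcl,blma] -> 7 lines: urmi gylvl xogpu pcl blma uxkpe cde
Final line 6: uxkpe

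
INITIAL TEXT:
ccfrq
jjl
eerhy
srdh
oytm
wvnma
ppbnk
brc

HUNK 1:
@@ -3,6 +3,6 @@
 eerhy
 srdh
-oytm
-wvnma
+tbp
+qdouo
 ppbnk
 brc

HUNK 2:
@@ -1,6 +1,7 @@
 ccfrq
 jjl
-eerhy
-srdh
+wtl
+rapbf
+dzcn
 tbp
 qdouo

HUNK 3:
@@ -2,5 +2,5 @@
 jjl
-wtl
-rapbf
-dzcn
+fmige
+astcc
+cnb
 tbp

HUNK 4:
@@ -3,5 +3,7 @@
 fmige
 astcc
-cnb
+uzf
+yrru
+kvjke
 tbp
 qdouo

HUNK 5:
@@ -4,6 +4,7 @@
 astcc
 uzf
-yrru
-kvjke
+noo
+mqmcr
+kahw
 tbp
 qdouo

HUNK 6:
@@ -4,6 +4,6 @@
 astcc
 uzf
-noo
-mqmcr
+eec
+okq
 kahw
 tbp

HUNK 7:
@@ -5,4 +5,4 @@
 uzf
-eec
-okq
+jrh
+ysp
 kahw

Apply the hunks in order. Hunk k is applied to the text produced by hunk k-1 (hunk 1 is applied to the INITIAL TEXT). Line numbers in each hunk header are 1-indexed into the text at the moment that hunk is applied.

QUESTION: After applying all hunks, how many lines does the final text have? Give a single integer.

Hunk 1: at line 3 remove [oytm,wvnma] add [tbp,qdouo] -> 8 lines: ccfrq jjl eerhy srdh tbp qdouo ppbnk brc
Hunk 2: at line 1 remove [eerhy,srdh] add [wtl,rapbf,dzcn] -> 9 lines: ccfrq jjl wtl rapbf dzcn tbp qdouo ppbnk brc
Hunk 3: at line 2 remove [wtl,rapbf,dzcn] add [fmige,astcc,cnb] -> 9 lines: ccfrq jjl fmige astcc cnb tbp qdouo ppbnk brc
Hunk 4: at line 3 remove [cnb] add [uzf,yrru,kvjke] -> 11 lines: ccfrq jjl fmige astcc uzf yrru kvjke tbp qdouo ppbnk brc
Hunk 5: at line 4 remove [yrru,kvjke] add [noo,mqmcr,kahw] -> 12 lines: ccfrq jjl fmige astcc uzf noo mqmcr kahw tbp qdouo ppbnk brc
Hunk 6: at line 4 remove [noo,mqmcr] add [eec,okq] -> 12 lines: ccfrq jjl fmige astcc uzf eec okq kahw tbp qdouo ppbnk brc
Hunk 7: at line 5 remove [eec,okq] add [jrh,ysp] -> 12 lines: ccfrq jjl fmige astcc uzf jrh ysp kahw tbp qdouo ppbnk brc
Final line count: 12

Answer: 12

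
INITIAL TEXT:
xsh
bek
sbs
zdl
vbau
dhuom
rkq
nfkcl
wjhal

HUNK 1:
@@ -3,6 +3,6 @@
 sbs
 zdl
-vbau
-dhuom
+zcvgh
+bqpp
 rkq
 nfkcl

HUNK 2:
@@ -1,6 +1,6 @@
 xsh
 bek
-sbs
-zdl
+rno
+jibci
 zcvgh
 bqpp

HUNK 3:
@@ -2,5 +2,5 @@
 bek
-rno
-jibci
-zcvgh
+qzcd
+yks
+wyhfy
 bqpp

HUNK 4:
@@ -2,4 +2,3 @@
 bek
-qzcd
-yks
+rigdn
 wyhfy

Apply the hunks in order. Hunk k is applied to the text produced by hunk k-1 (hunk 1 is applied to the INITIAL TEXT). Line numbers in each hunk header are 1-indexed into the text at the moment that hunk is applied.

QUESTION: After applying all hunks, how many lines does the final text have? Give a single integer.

Answer: 8

Derivation:
Hunk 1: at line 3 remove [vbau,dhuom] add [zcvgh,bqpp] -> 9 lines: xsh bek sbs zdl zcvgh bqpp rkq nfkcl wjhal
Hunk 2: at line 1 remove [sbs,zdl] add [rno,jibci] -> 9 lines: xsh bek rno jibci zcvgh bqpp rkq nfkcl wjhal
Hunk 3: at line 2 remove [rno,jibci,zcvgh] add [qzcd,yks,wyhfy] -> 9 lines: xsh bek qzcd yks wyhfy bqpp rkq nfkcl wjhal
Hunk 4: at line 2 remove [qzcd,yks] add [rigdn] -> 8 lines: xsh bek rigdn wyhfy bqpp rkq nfkcl wjhal
Final line count: 8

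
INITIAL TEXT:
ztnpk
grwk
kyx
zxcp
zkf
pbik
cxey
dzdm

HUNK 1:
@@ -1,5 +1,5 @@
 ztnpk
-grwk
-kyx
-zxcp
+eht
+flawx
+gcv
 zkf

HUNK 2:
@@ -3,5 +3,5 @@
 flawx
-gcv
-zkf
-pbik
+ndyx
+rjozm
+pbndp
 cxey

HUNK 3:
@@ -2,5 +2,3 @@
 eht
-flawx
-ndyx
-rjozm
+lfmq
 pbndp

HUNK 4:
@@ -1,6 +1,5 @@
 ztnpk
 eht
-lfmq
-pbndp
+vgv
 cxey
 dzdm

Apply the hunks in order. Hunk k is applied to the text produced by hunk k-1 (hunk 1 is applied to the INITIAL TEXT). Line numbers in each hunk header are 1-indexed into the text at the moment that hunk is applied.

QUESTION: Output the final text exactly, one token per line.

Answer: ztnpk
eht
vgv
cxey
dzdm

Derivation:
Hunk 1: at line 1 remove [grwk,kyx,zxcp] add [eht,flawx,gcv] -> 8 lines: ztnpk eht flawx gcv zkf pbik cxey dzdm
Hunk 2: at line 3 remove [gcv,zkf,pbik] add [ndyx,rjozm,pbndp] -> 8 lines: ztnpk eht flawx ndyx rjozm pbndp cxey dzdm
Hunk 3: at line 2 remove [flawx,ndyx,rjozm] add [lfmq] -> 6 lines: ztnpk eht lfmq pbndp cxey dzdm
Hunk 4: at line 1 remove [lfmq,pbndp] add [vgv] -> 5 lines: ztnpk eht vgv cxey dzdm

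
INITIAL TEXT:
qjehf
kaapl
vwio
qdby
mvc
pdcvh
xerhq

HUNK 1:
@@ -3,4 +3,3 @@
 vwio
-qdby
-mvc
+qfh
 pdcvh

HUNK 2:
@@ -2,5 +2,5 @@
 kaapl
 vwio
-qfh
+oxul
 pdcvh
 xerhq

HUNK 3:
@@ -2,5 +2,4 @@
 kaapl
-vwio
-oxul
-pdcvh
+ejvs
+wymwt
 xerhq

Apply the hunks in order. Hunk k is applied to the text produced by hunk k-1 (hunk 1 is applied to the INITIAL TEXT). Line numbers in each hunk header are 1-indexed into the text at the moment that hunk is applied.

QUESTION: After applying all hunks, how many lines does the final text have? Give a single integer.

Answer: 5

Derivation:
Hunk 1: at line 3 remove [qdby,mvc] add [qfh] -> 6 lines: qjehf kaapl vwio qfh pdcvh xerhq
Hunk 2: at line 2 remove [qfh] add [oxul] -> 6 lines: qjehf kaapl vwio oxul pdcvh xerhq
Hunk 3: at line 2 remove [vwio,oxul,pdcvh] add [ejvs,wymwt] -> 5 lines: qjehf kaapl ejvs wymwt xerhq
Final line count: 5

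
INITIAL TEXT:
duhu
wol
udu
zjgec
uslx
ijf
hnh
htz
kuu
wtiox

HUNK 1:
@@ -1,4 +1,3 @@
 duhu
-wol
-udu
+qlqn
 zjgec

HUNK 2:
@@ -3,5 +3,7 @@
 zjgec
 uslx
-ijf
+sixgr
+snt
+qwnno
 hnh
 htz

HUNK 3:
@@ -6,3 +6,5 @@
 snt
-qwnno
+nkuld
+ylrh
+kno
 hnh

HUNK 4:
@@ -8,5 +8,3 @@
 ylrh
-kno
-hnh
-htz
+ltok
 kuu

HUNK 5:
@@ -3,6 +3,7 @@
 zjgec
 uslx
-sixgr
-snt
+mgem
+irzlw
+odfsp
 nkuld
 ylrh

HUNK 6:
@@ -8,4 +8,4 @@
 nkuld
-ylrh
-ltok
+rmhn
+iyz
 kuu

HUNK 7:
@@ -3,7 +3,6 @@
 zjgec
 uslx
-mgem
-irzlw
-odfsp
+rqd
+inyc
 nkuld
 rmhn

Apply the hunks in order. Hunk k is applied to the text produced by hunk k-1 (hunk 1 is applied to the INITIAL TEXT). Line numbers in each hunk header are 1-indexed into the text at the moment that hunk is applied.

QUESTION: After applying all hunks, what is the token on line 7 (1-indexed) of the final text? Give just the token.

Hunk 1: at line 1 remove [wol,udu] add [qlqn] -> 9 lines: duhu qlqn zjgec uslx ijf hnh htz kuu wtiox
Hunk 2: at line 3 remove [ijf] add [sixgr,snt,qwnno] -> 11 lines: duhu qlqn zjgec uslx sixgr snt qwnno hnh htz kuu wtiox
Hunk 3: at line 6 remove [qwnno] add [nkuld,ylrh,kno] -> 13 lines: duhu qlqn zjgec uslx sixgr snt nkuld ylrh kno hnh htz kuu wtiox
Hunk 4: at line 8 remove [kno,hnh,htz] add [ltok] -> 11 lines: duhu qlqn zjgec uslx sixgr snt nkuld ylrh ltok kuu wtiox
Hunk 5: at line 3 remove [sixgr,snt] add [mgem,irzlw,odfsp] -> 12 lines: duhu qlqn zjgec uslx mgem irzlw odfsp nkuld ylrh ltok kuu wtiox
Hunk 6: at line 8 remove [ylrh,ltok] add [rmhn,iyz] -> 12 lines: duhu qlqn zjgec uslx mgem irzlw odfsp nkuld rmhn iyz kuu wtiox
Hunk 7: at line 3 remove [mgem,irzlw,odfsp] add [rqd,inyc] -> 11 lines: duhu qlqn zjgec uslx rqd inyc nkuld rmhn iyz kuu wtiox
Final line 7: nkuld

Answer: nkuld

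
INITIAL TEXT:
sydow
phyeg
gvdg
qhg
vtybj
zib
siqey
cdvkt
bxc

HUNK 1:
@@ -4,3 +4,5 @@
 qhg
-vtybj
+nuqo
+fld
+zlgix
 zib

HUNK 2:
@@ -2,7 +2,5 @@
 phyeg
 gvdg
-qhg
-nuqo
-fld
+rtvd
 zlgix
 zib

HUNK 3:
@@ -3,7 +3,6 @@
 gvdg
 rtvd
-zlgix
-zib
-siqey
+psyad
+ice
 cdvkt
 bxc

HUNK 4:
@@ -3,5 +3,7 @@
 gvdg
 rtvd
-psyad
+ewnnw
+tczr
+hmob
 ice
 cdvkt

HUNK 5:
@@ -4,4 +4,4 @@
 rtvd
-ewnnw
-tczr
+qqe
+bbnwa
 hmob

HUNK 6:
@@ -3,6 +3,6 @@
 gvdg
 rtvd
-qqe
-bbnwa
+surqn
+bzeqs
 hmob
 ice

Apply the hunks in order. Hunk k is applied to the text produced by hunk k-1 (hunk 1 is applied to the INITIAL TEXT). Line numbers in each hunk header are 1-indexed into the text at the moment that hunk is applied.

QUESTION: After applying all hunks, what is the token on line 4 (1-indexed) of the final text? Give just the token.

Hunk 1: at line 4 remove [vtybj] add [nuqo,fld,zlgix] -> 11 lines: sydow phyeg gvdg qhg nuqo fld zlgix zib siqey cdvkt bxc
Hunk 2: at line 2 remove [qhg,nuqo,fld] add [rtvd] -> 9 lines: sydow phyeg gvdg rtvd zlgix zib siqey cdvkt bxc
Hunk 3: at line 3 remove [zlgix,zib,siqey] add [psyad,ice] -> 8 lines: sydow phyeg gvdg rtvd psyad ice cdvkt bxc
Hunk 4: at line 3 remove [psyad] add [ewnnw,tczr,hmob] -> 10 lines: sydow phyeg gvdg rtvd ewnnw tczr hmob ice cdvkt bxc
Hunk 5: at line 4 remove [ewnnw,tczr] add [qqe,bbnwa] -> 10 lines: sydow phyeg gvdg rtvd qqe bbnwa hmob ice cdvkt bxc
Hunk 6: at line 3 remove [qqe,bbnwa] add [surqn,bzeqs] -> 10 lines: sydow phyeg gvdg rtvd surqn bzeqs hmob ice cdvkt bxc
Final line 4: rtvd

Answer: rtvd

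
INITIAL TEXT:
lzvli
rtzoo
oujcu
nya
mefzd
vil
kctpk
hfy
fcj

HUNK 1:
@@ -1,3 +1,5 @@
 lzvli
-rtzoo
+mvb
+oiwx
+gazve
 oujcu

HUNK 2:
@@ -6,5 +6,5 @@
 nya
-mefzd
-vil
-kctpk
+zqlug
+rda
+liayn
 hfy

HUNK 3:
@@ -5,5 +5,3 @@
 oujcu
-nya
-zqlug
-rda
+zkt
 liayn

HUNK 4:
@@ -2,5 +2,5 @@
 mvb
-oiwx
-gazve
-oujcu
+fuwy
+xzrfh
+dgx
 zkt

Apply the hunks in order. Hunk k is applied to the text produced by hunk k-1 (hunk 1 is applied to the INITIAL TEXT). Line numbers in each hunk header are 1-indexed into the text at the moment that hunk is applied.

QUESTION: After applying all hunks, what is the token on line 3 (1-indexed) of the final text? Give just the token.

Hunk 1: at line 1 remove [rtzoo] add [mvb,oiwx,gazve] -> 11 lines: lzvli mvb oiwx gazve oujcu nya mefzd vil kctpk hfy fcj
Hunk 2: at line 6 remove [mefzd,vil,kctpk] add [zqlug,rda,liayn] -> 11 lines: lzvli mvb oiwx gazve oujcu nya zqlug rda liayn hfy fcj
Hunk 3: at line 5 remove [nya,zqlug,rda] add [zkt] -> 9 lines: lzvli mvb oiwx gazve oujcu zkt liayn hfy fcj
Hunk 4: at line 2 remove [oiwx,gazve,oujcu] add [fuwy,xzrfh,dgx] -> 9 lines: lzvli mvb fuwy xzrfh dgx zkt liayn hfy fcj
Final line 3: fuwy

Answer: fuwy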